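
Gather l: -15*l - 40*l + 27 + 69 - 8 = 88 - 55*l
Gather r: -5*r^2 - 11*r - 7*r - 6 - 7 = -5*r^2 - 18*r - 13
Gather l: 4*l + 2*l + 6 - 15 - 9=6*l - 18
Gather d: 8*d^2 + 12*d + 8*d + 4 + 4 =8*d^2 + 20*d + 8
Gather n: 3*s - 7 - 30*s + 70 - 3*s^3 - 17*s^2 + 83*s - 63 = -3*s^3 - 17*s^2 + 56*s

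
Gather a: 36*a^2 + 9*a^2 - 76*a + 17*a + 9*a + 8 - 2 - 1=45*a^2 - 50*a + 5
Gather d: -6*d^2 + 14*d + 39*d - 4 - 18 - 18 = -6*d^2 + 53*d - 40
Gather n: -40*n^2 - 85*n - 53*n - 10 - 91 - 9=-40*n^2 - 138*n - 110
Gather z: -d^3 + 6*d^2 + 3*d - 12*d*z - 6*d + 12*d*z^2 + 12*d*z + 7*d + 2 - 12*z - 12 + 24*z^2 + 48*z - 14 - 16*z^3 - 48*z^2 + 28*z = -d^3 + 6*d^2 + 4*d - 16*z^3 + z^2*(12*d - 24) + 64*z - 24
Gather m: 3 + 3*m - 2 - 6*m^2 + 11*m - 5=-6*m^2 + 14*m - 4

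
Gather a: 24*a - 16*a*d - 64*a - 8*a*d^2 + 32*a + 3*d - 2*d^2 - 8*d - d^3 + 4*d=a*(-8*d^2 - 16*d - 8) - d^3 - 2*d^2 - d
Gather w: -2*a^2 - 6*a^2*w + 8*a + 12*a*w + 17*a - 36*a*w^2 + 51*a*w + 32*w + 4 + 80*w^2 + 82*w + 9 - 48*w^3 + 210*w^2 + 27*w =-2*a^2 + 25*a - 48*w^3 + w^2*(290 - 36*a) + w*(-6*a^2 + 63*a + 141) + 13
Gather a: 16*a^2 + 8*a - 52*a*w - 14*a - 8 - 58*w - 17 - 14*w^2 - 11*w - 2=16*a^2 + a*(-52*w - 6) - 14*w^2 - 69*w - 27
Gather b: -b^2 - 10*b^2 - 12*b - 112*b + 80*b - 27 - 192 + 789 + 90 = -11*b^2 - 44*b + 660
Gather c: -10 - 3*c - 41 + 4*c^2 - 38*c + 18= 4*c^2 - 41*c - 33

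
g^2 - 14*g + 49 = (g - 7)^2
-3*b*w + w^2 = w*(-3*b + w)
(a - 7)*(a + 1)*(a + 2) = a^3 - 4*a^2 - 19*a - 14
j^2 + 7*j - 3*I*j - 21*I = (j + 7)*(j - 3*I)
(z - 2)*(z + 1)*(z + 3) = z^3 + 2*z^2 - 5*z - 6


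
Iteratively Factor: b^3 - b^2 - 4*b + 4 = (b - 2)*(b^2 + b - 2) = (b - 2)*(b + 2)*(b - 1)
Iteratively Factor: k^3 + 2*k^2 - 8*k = (k + 4)*(k^2 - 2*k) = k*(k + 4)*(k - 2)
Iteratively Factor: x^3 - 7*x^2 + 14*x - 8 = (x - 1)*(x^2 - 6*x + 8) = (x - 4)*(x - 1)*(x - 2)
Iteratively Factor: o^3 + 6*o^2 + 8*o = (o + 4)*(o^2 + 2*o) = (o + 2)*(o + 4)*(o)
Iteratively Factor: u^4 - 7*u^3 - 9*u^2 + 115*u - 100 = (u - 5)*(u^3 - 2*u^2 - 19*u + 20) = (u - 5)*(u + 4)*(u^2 - 6*u + 5) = (u - 5)^2*(u + 4)*(u - 1)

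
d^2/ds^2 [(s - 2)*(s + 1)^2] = 6*s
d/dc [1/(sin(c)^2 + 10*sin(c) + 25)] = -2*cos(c)/(sin(c) + 5)^3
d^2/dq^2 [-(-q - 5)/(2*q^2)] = (q + 15)/q^4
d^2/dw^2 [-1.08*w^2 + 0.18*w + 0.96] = -2.16000000000000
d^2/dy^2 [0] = 0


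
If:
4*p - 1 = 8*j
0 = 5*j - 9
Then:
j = 9/5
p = 77/20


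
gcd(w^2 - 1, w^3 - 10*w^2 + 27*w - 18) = w - 1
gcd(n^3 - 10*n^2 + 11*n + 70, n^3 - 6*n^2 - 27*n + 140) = n - 7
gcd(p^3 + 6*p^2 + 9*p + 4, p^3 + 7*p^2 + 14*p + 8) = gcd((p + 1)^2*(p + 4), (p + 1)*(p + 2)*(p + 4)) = p^2 + 5*p + 4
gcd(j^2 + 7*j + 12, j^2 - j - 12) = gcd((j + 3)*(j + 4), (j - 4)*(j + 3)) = j + 3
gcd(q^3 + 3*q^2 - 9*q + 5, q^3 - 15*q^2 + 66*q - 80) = 1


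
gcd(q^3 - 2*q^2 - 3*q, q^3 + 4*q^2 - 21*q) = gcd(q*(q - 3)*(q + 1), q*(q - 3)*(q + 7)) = q^2 - 3*q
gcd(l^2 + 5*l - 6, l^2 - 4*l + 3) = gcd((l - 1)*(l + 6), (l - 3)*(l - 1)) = l - 1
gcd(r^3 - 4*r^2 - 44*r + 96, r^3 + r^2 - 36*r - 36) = r + 6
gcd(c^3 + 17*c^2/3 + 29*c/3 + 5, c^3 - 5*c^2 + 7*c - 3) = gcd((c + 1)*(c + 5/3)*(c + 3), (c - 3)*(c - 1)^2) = 1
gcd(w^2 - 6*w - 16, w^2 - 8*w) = w - 8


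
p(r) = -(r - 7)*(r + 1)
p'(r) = 6 - 2*r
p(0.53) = 9.90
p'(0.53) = 4.94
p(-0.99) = 0.08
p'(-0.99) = 7.98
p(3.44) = 15.81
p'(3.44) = -0.88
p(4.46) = 13.87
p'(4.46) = -2.92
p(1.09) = 12.35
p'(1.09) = 3.82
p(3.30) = 15.91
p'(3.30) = -0.60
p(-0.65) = 2.68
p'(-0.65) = 7.30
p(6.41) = 4.37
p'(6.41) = -6.82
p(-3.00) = -20.00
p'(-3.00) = 12.00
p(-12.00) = -209.00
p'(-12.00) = 30.00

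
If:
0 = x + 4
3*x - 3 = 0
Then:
No Solution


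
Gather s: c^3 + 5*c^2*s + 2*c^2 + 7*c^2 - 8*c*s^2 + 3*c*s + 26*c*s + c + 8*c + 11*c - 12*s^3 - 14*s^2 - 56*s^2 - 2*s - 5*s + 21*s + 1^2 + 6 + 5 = c^3 + 9*c^2 + 20*c - 12*s^3 + s^2*(-8*c - 70) + s*(5*c^2 + 29*c + 14) + 12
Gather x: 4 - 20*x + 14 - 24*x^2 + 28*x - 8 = -24*x^2 + 8*x + 10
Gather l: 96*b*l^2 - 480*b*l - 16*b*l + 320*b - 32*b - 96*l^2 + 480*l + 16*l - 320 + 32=288*b + l^2*(96*b - 96) + l*(496 - 496*b) - 288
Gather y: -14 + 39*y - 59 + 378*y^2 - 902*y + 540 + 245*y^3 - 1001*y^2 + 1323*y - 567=245*y^3 - 623*y^2 + 460*y - 100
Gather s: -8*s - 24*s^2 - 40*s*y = -24*s^2 + s*(-40*y - 8)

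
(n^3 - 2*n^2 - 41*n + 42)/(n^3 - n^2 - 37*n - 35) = (n^2 + 5*n - 6)/(n^2 + 6*n + 5)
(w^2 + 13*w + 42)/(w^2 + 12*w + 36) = (w + 7)/(w + 6)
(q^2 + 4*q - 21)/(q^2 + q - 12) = (q + 7)/(q + 4)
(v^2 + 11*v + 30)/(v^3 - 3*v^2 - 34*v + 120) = (v + 5)/(v^2 - 9*v + 20)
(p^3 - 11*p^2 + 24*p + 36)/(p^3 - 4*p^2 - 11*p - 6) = (p - 6)/(p + 1)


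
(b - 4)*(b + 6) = b^2 + 2*b - 24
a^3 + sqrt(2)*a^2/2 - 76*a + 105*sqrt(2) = (a - 5*sqrt(2))*(a - 3*sqrt(2)/2)*(a + 7*sqrt(2))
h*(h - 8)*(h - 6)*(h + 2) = h^4 - 12*h^3 + 20*h^2 + 96*h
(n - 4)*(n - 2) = n^2 - 6*n + 8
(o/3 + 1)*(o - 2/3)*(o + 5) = o^3/3 + 22*o^2/9 + 29*o/9 - 10/3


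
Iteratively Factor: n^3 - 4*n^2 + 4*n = (n - 2)*(n^2 - 2*n) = n*(n - 2)*(n - 2)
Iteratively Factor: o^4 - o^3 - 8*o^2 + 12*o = (o)*(o^3 - o^2 - 8*o + 12) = o*(o - 2)*(o^2 + o - 6) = o*(o - 2)*(o + 3)*(o - 2)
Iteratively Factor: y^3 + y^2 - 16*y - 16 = (y - 4)*(y^2 + 5*y + 4) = (y - 4)*(y + 4)*(y + 1)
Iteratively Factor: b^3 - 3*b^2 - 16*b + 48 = (b - 3)*(b^2 - 16) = (b - 3)*(b + 4)*(b - 4)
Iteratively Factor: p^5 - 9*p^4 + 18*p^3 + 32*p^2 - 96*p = (p + 2)*(p^4 - 11*p^3 + 40*p^2 - 48*p) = (p - 4)*(p + 2)*(p^3 - 7*p^2 + 12*p) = (p - 4)*(p - 3)*(p + 2)*(p^2 - 4*p) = (p - 4)^2*(p - 3)*(p + 2)*(p)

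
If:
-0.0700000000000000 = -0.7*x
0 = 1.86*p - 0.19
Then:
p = 0.10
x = 0.10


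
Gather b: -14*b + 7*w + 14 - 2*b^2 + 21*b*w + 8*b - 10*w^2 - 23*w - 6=-2*b^2 + b*(21*w - 6) - 10*w^2 - 16*w + 8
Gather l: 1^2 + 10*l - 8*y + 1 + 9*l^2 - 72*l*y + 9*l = 9*l^2 + l*(19 - 72*y) - 8*y + 2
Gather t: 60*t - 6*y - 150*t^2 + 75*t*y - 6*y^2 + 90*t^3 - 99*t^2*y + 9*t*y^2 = 90*t^3 + t^2*(-99*y - 150) + t*(9*y^2 + 75*y + 60) - 6*y^2 - 6*y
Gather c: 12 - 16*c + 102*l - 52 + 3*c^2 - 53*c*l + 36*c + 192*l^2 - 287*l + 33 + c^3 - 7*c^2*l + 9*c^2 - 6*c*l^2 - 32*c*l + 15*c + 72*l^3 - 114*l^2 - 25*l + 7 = c^3 + c^2*(12 - 7*l) + c*(-6*l^2 - 85*l + 35) + 72*l^3 + 78*l^2 - 210*l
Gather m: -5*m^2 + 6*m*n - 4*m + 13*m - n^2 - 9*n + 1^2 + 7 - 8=-5*m^2 + m*(6*n + 9) - n^2 - 9*n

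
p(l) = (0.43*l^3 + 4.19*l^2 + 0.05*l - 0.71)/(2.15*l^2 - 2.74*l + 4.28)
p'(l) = (2.74 - 4.3*l)*(0.43*l^3 + 4.19*l^2 + 0.05*l - 0.71)/(2.15*l^2 - 2.74*l + 4.28)^2 + (1.29*l^2 + 8.38*l + 0.05)/(2.15*l^2 - 2.74*l + 4.28) = (0.9245*l^4 - 2.3564*l^3 - 6.0669*l^2 + 38.9194*l - 1.7314)/(4.6225*l^4 - 11.782*l^3 + 25.9116*l^2 - 23.4544*l + 18.3184)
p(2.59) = 3.02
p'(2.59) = 0.44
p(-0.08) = -0.15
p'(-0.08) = -0.24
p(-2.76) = 0.78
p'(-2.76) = -0.07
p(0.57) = 0.22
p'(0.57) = 1.55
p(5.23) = 3.60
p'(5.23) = 0.16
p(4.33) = 3.45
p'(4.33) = 0.17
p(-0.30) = -0.07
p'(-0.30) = -0.50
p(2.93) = 3.14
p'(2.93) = 0.32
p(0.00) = -0.17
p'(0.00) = -0.09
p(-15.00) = -0.96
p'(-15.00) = 0.19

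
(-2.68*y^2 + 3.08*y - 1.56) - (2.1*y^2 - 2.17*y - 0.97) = -4.78*y^2 + 5.25*y - 0.59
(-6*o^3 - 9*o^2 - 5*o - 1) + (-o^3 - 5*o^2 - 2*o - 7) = -7*o^3 - 14*o^2 - 7*o - 8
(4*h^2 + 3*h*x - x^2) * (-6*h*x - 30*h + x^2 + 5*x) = -24*h^3*x - 120*h^3 - 14*h^2*x^2 - 70*h^2*x + 9*h*x^3 + 45*h*x^2 - x^4 - 5*x^3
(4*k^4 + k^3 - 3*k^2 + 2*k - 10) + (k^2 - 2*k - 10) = 4*k^4 + k^3 - 2*k^2 - 20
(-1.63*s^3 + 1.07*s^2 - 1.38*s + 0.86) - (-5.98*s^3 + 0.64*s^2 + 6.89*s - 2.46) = 4.35*s^3 + 0.43*s^2 - 8.27*s + 3.32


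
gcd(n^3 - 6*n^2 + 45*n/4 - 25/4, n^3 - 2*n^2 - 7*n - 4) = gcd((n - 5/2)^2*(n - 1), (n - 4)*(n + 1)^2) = 1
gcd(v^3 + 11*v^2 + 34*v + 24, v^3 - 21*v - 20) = v^2 + 5*v + 4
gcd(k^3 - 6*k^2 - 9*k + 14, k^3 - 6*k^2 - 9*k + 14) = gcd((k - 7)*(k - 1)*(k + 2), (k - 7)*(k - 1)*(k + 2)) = k^3 - 6*k^2 - 9*k + 14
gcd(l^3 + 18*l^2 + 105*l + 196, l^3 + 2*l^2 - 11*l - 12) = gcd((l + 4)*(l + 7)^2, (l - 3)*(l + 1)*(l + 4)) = l + 4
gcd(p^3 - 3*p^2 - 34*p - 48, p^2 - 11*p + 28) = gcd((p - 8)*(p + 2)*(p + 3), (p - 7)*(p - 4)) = 1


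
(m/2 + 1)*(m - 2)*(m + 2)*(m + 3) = m^4/2 + 5*m^3/2 + m^2 - 10*m - 12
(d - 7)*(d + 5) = d^2 - 2*d - 35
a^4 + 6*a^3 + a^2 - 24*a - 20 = (a - 2)*(a + 1)*(a + 2)*(a + 5)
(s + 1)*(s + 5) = s^2 + 6*s + 5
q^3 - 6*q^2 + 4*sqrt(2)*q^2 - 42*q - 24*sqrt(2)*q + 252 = (q - 6)*(q - 3*sqrt(2))*(q + 7*sqrt(2))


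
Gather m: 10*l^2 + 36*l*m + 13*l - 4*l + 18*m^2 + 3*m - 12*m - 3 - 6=10*l^2 + 9*l + 18*m^2 + m*(36*l - 9) - 9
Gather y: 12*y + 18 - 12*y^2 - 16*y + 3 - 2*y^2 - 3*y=-14*y^2 - 7*y + 21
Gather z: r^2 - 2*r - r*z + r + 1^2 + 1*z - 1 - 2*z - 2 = r^2 - r + z*(-r - 1) - 2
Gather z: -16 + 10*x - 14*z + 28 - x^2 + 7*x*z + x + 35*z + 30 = -x^2 + 11*x + z*(7*x + 21) + 42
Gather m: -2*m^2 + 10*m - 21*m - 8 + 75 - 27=-2*m^2 - 11*m + 40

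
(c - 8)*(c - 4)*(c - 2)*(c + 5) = c^4 - 9*c^3 - 14*c^2 + 216*c - 320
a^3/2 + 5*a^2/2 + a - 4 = (a/2 + 1)*(a - 1)*(a + 4)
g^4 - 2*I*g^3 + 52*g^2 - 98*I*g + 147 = (g - 7*I)*(g - 3*I)*(g + I)*(g + 7*I)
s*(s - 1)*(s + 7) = s^3 + 6*s^2 - 7*s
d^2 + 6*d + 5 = (d + 1)*(d + 5)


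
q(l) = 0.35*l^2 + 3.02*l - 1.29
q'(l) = 0.7*l + 3.02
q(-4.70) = -7.75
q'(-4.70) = -0.27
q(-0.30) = -2.16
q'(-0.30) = 2.81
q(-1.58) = -5.19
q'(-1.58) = 1.91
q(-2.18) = -6.21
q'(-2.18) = 1.49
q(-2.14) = -6.15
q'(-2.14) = 1.52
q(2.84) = 10.11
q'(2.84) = 5.01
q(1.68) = 4.77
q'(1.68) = 4.20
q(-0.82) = -3.53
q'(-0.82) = 2.45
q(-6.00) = -6.81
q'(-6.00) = -1.18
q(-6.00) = -6.81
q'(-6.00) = -1.18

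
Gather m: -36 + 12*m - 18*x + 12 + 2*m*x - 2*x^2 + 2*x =m*(2*x + 12) - 2*x^2 - 16*x - 24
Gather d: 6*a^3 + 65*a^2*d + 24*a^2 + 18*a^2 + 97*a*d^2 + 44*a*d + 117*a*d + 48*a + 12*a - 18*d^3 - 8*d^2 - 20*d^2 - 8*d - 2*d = 6*a^3 + 42*a^2 + 60*a - 18*d^3 + d^2*(97*a - 28) + d*(65*a^2 + 161*a - 10)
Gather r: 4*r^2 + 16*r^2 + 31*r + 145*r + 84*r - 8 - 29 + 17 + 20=20*r^2 + 260*r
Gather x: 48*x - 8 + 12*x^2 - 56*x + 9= 12*x^2 - 8*x + 1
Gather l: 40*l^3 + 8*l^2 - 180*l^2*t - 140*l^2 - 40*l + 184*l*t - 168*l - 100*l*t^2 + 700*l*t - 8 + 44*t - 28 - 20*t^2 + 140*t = 40*l^3 + l^2*(-180*t - 132) + l*(-100*t^2 + 884*t - 208) - 20*t^2 + 184*t - 36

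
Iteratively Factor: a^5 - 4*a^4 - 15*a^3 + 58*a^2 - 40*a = (a - 1)*(a^4 - 3*a^3 - 18*a^2 + 40*a) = (a - 5)*(a - 1)*(a^3 + 2*a^2 - 8*a) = a*(a - 5)*(a - 1)*(a^2 + 2*a - 8) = a*(a - 5)*(a - 1)*(a + 4)*(a - 2)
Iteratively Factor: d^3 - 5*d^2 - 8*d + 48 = (d - 4)*(d^2 - d - 12) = (d - 4)^2*(d + 3)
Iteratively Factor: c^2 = (c)*(c)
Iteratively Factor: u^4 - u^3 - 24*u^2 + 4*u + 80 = (u + 2)*(u^3 - 3*u^2 - 18*u + 40) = (u - 2)*(u + 2)*(u^2 - u - 20) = (u - 5)*(u - 2)*(u + 2)*(u + 4)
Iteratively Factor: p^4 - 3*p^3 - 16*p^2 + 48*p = (p)*(p^3 - 3*p^2 - 16*p + 48) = p*(p - 3)*(p^2 - 16) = p*(p - 3)*(p + 4)*(p - 4)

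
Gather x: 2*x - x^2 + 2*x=-x^2 + 4*x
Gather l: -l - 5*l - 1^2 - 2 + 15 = 12 - 6*l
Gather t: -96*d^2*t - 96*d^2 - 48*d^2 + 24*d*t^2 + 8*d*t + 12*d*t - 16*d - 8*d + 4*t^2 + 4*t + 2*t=-144*d^2 - 24*d + t^2*(24*d + 4) + t*(-96*d^2 + 20*d + 6)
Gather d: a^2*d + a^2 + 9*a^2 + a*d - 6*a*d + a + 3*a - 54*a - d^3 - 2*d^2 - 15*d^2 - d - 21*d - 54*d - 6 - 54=10*a^2 - 50*a - d^3 - 17*d^2 + d*(a^2 - 5*a - 76) - 60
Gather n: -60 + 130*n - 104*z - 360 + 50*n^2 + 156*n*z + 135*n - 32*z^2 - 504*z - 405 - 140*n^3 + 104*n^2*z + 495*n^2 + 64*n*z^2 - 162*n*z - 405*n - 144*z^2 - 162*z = -140*n^3 + n^2*(104*z + 545) + n*(64*z^2 - 6*z - 140) - 176*z^2 - 770*z - 825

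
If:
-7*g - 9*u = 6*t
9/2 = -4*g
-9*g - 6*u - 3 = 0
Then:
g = -9/8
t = -15/32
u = 19/16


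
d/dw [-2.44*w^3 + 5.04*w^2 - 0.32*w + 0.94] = -7.32*w^2 + 10.08*w - 0.32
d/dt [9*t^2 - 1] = 18*t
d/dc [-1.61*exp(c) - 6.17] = -1.61*exp(c)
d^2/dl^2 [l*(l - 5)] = 2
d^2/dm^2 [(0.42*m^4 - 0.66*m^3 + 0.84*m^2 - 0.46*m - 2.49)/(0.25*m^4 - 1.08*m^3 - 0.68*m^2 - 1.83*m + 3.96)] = (-1.11022302462516e-16*m^10 + 0.1443*m^9 + 0.743400000000001*m^8 - 0.0731999999999964*m^7 - 11.7258*m^6 + 59.452104*m^5 - 92.660616*m^4 - 22.66988*m^3 + 90.841896*m^2 - 152.017992*m - 10.409634)/(0.015625*m^12 - 0.2025*m^11 + 0.7473*m^10 - 0.501237*m^9 + 1.674444*m^8 - 12.450312*m^7 + 3.951163*m^6 - 6.809868*m^5 + 57.38202*m^4 - 27.369927*m^3 + 7.79446800000001*m^2 - 86.091984*m + 62.099136)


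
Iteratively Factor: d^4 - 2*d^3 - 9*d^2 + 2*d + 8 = (d - 1)*(d^3 - d^2 - 10*d - 8) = (d - 1)*(d + 2)*(d^2 - 3*d - 4) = (d - 4)*(d - 1)*(d + 2)*(d + 1)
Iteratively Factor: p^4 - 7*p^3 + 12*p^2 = (p)*(p^3 - 7*p^2 + 12*p) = p^2*(p^2 - 7*p + 12) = p^2*(p - 4)*(p - 3)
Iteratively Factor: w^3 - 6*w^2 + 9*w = (w - 3)*(w^2 - 3*w) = w*(w - 3)*(w - 3)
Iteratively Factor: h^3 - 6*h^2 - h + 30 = (h + 2)*(h^2 - 8*h + 15) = (h - 3)*(h + 2)*(h - 5)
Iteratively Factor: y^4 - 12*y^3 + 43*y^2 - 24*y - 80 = (y - 5)*(y^3 - 7*y^2 + 8*y + 16) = (y - 5)*(y - 4)*(y^2 - 3*y - 4) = (y - 5)*(y - 4)^2*(y + 1)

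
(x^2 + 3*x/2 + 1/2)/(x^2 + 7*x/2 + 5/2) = (2*x + 1)/(2*x + 5)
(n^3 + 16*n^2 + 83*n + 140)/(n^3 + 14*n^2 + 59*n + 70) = (n + 4)/(n + 2)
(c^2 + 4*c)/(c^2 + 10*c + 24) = c/(c + 6)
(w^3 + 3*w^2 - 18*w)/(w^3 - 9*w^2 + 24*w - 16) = w*(w^2 + 3*w - 18)/(w^3 - 9*w^2 + 24*w - 16)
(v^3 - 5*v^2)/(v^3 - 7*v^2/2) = 2*(v - 5)/(2*v - 7)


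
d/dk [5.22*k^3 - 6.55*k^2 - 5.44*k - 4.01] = 15.66*k^2 - 13.1*k - 5.44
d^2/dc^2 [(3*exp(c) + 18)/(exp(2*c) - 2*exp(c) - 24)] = 3*(exp(4*c) + 26*exp(3*c) + 108*exp(2*c) + 552*exp(c) + 288)*exp(c)/(exp(6*c) - 6*exp(5*c) - 60*exp(4*c) + 280*exp(3*c) + 1440*exp(2*c) - 3456*exp(c) - 13824)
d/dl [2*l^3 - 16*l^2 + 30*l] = 6*l^2 - 32*l + 30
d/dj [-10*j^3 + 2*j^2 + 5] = 2*j*(2 - 15*j)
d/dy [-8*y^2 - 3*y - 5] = -16*y - 3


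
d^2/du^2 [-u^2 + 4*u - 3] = -2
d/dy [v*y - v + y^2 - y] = v + 2*y - 1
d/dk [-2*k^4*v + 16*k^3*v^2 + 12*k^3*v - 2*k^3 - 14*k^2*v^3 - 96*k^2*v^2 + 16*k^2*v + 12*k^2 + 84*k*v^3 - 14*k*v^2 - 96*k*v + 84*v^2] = -8*k^3*v + 48*k^2*v^2 + 36*k^2*v - 6*k^2 - 28*k*v^3 - 192*k*v^2 + 32*k*v + 24*k + 84*v^3 - 14*v^2 - 96*v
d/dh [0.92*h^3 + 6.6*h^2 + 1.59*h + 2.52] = 2.76*h^2 + 13.2*h + 1.59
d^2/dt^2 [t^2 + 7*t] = 2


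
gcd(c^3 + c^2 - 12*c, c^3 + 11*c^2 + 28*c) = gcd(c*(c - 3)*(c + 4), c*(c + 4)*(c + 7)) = c^2 + 4*c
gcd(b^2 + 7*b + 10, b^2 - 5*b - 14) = b + 2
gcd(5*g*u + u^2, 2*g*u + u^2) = u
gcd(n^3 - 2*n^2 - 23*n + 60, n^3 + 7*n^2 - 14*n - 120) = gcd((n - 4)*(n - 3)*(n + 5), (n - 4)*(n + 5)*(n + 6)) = n^2 + n - 20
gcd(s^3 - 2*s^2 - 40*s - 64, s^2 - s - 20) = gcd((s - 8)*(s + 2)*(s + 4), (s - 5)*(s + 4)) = s + 4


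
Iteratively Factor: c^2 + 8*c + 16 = (c + 4)*(c + 4)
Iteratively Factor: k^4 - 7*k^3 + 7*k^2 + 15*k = (k)*(k^3 - 7*k^2 + 7*k + 15) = k*(k + 1)*(k^2 - 8*k + 15) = k*(k - 5)*(k + 1)*(k - 3)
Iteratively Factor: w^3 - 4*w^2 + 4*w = (w - 2)*(w^2 - 2*w) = w*(w - 2)*(w - 2)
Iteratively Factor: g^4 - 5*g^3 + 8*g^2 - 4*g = (g - 2)*(g^3 - 3*g^2 + 2*g) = g*(g - 2)*(g^2 - 3*g + 2) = g*(g - 2)^2*(g - 1)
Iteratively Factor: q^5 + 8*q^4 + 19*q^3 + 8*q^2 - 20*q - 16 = (q + 2)*(q^4 + 6*q^3 + 7*q^2 - 6*q - 8) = (q + 2)*(q + 4)*(q^3 + 2*q^2 - q - 2) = (q - 1)*(q + 2)*(q + 4)*(q^2 + 3*q + 2) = (q - 1)*(q + 1)*(q + 2)*(q + 4)*(q + 2)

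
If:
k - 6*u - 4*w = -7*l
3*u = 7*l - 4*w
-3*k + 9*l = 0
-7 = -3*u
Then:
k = 7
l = 7/3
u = 7/3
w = 7/3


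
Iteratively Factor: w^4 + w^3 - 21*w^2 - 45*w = (w + 3)*(w^3 - 2*w^2 - 15*w) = w*(w + 3)*(w^2 - 2*w - 15) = w*(w + 3)^2*(w - 5)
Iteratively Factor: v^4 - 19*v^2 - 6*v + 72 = (v - 2)*(v^3 + 2*v^2 - 15*v - 36) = (v - 2)*(v + 3)*(v^2 - v - 12) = (v - 4)*(v - 2)*(v + 3)*(v + 3)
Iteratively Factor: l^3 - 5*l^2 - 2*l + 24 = (l + 2)*(l^2 - 7*l + 12) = (l - 4)*(l + 2)*(l - 3)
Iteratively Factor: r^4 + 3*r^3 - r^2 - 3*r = (r)*(r^3 + 3*r^2 - r - 3) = r*(r + 1)*(r^2 + 2*r - 3) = r*(r + 1)*(r + 3)*(r - 1)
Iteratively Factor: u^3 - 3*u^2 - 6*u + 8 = (u - 4)*(u^2 + u - 2) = (u - 4)*(u + 2)*(u - 1)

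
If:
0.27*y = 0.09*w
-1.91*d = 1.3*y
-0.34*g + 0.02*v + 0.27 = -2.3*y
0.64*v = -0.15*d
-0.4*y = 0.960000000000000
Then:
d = 1.63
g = -15.46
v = -0.38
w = -7.20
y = -2.40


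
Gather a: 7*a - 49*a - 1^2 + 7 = 6 - 42*a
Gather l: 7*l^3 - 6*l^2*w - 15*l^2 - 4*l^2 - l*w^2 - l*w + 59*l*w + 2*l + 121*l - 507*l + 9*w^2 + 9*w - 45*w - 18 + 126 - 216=7*l^3 + l^2*(-6*w - 19) + l*(-w^2 + 58*w - 384) + 9*w^2 - 36*w - 108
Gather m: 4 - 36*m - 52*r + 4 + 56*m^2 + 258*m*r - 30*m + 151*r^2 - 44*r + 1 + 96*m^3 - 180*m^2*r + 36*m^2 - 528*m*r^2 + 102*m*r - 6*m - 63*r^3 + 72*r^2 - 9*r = 96*m^3 + m^2*(92 - 180*r) + m*(-528*r^2 + 360*r - 72) - 63*r^3 + 223*r^2 - 105*r + 9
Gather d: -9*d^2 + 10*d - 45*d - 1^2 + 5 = -9*d^2 - 35*d + 4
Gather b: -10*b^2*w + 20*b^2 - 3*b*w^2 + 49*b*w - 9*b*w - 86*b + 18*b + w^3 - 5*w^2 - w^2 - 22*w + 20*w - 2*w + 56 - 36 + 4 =b^2*(20 - 10*w) + b*(-3*w^2 + 40*w - 68) + w^3 - 6*w^2 - 4*w + 24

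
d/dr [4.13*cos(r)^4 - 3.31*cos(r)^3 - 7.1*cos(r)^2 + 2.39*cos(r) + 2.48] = (-16.52*cos(r)^3 + 9.93*cos(r)^2 + 14.2*cos(r) - 2.39)*sin(r)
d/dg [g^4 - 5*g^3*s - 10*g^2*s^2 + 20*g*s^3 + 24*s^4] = 4*g^3 - 15*g^2*s - 20*g*s^2 + 20*s^3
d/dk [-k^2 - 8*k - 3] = -2*k - 8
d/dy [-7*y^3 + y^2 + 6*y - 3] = -21*y^2 + 2*y + 6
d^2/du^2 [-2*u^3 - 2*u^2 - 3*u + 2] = -12*u - 4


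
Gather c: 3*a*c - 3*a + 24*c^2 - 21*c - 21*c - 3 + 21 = -3*a + 24*c^2 + c*(3*a - 42) + 18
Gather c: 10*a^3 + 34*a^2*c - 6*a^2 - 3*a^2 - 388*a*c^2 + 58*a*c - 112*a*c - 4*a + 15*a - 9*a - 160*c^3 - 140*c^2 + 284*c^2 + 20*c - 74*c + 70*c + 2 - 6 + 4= 10*a^3 - 9*a^2 + 2*a - 160*c^3 + c^2*(144 - 388*a) + c*(34*a^2 - 54*a + 16)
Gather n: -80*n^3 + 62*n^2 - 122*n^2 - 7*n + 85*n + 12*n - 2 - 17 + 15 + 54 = -80*n^3 - 60*n^2 + 90*n + 50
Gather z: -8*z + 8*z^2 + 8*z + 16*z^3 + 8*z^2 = 16*z^3 + 16*z^2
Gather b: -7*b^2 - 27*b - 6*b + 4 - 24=-7*b^2 - 33*b - 20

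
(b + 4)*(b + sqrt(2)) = b^2 + sqrt(2)*b + 4*b + 4*sqrt(2)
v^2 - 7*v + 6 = (v - 6)*(v - 1)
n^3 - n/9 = n*(n - 1/3)*(n + 1/3)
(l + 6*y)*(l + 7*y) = l^2 + 13*l*y + 42*y^2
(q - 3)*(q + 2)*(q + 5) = q^3 + 4*q^2 - 11*q - 30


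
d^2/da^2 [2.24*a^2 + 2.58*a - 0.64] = 4.48000000000000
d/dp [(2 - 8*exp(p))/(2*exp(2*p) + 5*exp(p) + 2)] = (16*exp(2*p) - 8*exp(p) - 26)*exp(p)/(4*exp(4*p) + 20*exp(3*p) + 33*exp(2*p) + 20*exp(p) + 4)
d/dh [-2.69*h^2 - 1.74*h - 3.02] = -5.38*h - 1.74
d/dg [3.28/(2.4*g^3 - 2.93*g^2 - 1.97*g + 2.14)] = (-23.616*g^2 + 19.2208*g + 6.4616)/(2.4*g^3 - 2.93*g^2 - 1.97*g + 2.14)^2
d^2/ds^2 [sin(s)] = -sin(s)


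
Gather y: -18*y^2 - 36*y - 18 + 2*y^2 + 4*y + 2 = -16*y^2 - 32*y - 16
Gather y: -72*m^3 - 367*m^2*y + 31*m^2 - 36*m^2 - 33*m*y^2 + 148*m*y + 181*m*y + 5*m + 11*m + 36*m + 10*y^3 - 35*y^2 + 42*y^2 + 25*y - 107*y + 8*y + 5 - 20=-72*m^3 - 5*m^2 + 52*m + 10*y^3 + y^2*(7 - 33*m) + y*(-367*m^2 + 329*m - 74) - 15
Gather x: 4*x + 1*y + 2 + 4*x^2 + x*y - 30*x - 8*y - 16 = 4*x^2 + x*(y - 26) - 7*y - 14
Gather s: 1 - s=1 - s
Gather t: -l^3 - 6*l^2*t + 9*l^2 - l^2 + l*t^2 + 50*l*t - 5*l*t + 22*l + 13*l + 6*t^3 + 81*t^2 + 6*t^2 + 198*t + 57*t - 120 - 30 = -l^3 + 8*l^2 + 35*l + 6*t^3 + t^2*(l + 87) + t*(-6*l^2 + 45*l + 255) - 150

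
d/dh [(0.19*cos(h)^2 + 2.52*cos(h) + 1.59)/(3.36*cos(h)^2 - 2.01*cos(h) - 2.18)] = (8.8491*cos(h)^2 + 11.5132*cos(h) + 2.2977)*sin(h)/(11.2896*cos(h)^4 - 13.5072*cos(h)^3 - 10.6095*cos(h)^2 + 8.7636*cos(h) + 4.7524)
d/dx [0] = 0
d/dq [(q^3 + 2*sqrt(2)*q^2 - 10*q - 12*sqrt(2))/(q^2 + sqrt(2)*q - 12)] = 1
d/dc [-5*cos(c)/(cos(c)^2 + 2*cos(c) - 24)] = 5*(sin(c)^2 - 25)*sin(c)/((cos(c) - 4)^2*(cos(c) + 6)^2)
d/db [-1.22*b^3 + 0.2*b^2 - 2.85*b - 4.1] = -3.66*b^2 + 0.4*b - 2.85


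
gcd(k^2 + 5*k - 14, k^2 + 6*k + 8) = 1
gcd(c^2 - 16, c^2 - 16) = c^2 - 16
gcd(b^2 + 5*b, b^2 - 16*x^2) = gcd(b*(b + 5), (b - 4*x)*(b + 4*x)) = 1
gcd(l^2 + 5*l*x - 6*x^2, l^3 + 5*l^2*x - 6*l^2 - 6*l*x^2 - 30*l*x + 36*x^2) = -l^2 - 5*l*x + 6*x^2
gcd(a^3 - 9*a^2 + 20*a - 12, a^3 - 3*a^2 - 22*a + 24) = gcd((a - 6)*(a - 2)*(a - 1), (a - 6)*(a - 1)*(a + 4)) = a^2 - 7*a + 6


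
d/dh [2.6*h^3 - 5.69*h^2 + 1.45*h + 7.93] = 7.8*h^2 - 11.38*h + 1.45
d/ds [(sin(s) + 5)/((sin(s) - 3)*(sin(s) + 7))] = (-10*sin(s) + cos(s)^2 - 42)*cos(s)/((sin(s) - 3)^2*(sin(s) + 7)^2)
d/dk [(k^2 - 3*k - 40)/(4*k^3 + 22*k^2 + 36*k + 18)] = (-2*k^4 + 12*k^3 + 291*k^2 + 898*k + 693)/(2*(4*k^6 + 44*k^5 + 193*k^4 + 432*k^3 + 522*k^2 + 324*k + 81))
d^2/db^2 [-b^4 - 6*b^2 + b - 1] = -12*b^2 - 12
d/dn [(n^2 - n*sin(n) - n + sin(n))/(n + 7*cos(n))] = ((n + 7*cos(n))*(-n*cos(n) + 2*n + sqrt(2)*cos(n + pi/4) - 1) + (7*sin(n) - 1)*(n^2 - n*sin(n) - n + sin(n)))/(n + 7*cos(n))^2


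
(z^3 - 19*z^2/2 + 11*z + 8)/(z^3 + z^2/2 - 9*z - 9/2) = (z^2 - 10*z + 16)/(z^2 - 9)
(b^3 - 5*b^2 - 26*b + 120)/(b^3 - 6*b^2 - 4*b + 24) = (b^2 + b - 20)/(b^2 - 4)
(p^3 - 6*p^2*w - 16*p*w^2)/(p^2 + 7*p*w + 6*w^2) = p*(p^2 - 6*p*w - 16*w^2)/(p^2 + 7*p*w + 6*w^2)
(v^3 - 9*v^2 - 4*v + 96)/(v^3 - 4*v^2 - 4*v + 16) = (v^2 - 5*v - 24)/(v^2 - 4)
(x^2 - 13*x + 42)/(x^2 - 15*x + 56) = (x - 6)/(x - 8)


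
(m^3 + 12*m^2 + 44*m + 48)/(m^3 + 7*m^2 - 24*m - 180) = (m^2 + 6*m + 8)/(m^2 + m - 30)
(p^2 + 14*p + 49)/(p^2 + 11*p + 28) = (p + 7)/(p + 4)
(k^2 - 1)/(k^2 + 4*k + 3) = (k - 1)/(k + 3)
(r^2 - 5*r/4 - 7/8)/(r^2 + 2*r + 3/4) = (4*r - 7)/(2*(2*r + 3))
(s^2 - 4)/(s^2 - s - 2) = (s + 2)/(s + 1)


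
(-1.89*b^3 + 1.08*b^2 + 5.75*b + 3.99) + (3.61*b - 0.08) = -1.89*b^3 + 1.08*b^2 + 9.36*b + 3.91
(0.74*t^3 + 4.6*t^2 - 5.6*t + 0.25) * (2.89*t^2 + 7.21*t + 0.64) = 2.1386*t^5 + 18.6294*t^4 + 17.4556*t^3 - 36.7095*t^2 - 1.7815*t + 0.16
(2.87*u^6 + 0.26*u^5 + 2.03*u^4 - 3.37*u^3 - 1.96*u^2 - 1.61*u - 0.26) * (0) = 0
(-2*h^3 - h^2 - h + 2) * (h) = -2*h^4 - h^3 - h^2 + 2*h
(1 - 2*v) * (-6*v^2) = 12*v^3 - 6*v^2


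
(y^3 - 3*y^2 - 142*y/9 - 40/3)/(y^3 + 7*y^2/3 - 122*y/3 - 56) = (y + 5/3)/(y + 7)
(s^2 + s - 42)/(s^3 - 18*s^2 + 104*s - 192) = (s + 7)/(s^2 - 12*s + 32)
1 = 1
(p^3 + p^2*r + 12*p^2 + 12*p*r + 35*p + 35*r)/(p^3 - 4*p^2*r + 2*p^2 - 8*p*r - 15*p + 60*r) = (p^2 + p*r + 7*p + 7*r)/(p^2 - 4*p*r - 3*p + 12*r)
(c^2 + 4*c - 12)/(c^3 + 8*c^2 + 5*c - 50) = (c + 6)/(c^2 + 10*c + 25)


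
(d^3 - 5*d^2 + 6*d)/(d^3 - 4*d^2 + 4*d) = (d - 3)/(d - 2)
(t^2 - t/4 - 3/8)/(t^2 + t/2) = (t - 3/4)/t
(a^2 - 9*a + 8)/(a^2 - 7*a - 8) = (a - 1)/(a + 1)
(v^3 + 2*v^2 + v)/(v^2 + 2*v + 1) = v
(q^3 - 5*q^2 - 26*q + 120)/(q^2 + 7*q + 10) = (q^2 - 10*q + 24)/(q + 2)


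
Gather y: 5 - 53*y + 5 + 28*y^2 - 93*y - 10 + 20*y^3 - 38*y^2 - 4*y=20*y^3 - 10*y^2 - 150*y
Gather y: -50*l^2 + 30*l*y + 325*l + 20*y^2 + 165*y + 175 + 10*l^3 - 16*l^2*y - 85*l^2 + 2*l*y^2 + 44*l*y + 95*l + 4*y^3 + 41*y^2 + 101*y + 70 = 10*l^3 - 135*l^2 + 420*l + 4*y^3 + y^2*(2*l + 61) + y*(-16*l^2 + 74*l + 266) + 245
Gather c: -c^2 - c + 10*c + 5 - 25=-c^2 + 9*c - 20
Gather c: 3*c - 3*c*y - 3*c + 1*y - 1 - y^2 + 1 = -3*c*y - y^2 + y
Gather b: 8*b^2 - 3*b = 8*b^2 - 3*b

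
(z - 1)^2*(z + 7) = z^3 + 5*z^2 - 13*z + 7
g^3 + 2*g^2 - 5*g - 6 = (g - 2)*(g + 1)*(g + 3)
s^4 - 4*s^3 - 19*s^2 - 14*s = s*(s - 7)*(s + 1)*(s + 2)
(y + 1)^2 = y^2 + 2*y + 1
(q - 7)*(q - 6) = q^2 - 13*q + 42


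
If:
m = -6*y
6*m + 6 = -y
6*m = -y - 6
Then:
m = -36/35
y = 6/35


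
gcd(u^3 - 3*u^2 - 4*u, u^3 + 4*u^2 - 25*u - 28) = u^2 - 3*u - 4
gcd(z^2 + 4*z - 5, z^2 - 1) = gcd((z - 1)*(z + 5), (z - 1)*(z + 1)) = z - 1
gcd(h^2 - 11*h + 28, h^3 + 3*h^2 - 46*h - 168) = h - 7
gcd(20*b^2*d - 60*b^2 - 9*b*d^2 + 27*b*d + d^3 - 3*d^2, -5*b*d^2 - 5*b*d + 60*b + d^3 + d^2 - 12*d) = 5*b*d - 15*b - d^2 + 3*d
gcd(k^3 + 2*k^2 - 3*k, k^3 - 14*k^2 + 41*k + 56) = 1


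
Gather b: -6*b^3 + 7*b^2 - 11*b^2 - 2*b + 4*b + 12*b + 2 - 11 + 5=-6*b^3 - 4*b^2 + 14*b - 4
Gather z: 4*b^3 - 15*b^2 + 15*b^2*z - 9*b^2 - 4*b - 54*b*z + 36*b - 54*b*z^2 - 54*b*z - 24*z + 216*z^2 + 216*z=4*b^3 - 24*b^2 + 32*b + z^2*(216 - 54*b) + z*(15*b^2 - 108*b + 192)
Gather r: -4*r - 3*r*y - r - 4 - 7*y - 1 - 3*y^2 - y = r*(-3*y - 5) - 3*y^2 - 8*y - 5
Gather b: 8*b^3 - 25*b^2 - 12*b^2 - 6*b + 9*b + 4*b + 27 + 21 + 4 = 8*b^3 - 37*b^2 + 7*b + 52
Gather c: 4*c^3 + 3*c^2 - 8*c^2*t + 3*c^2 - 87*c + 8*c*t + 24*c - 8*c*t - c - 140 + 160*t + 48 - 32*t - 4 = 4*c^3 + c^2*(6 - 8*t) - 64*c + 128*t - 96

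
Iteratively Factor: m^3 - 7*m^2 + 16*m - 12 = (m - 3)*(m^2 - 4*m + 4) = (m - 3)*(m - 2)*(m - 2)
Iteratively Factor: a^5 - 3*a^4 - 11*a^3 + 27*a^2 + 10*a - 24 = (a - 4)*(a^4 + a^3 - 7*a^2 - a + 6) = (a - 4)*(a - 2)*(a^3 + 3*a^2 - a - 3) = (a - 4)*(a - 2)*(a + 3)*(a^2 - 1) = (a - 4)*(a - 2)*(a - 1)*(a + 3)*(a + 1)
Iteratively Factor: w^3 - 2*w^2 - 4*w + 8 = (w - 2)*(w^2 - 4) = (w - 2)^2*(w + 2)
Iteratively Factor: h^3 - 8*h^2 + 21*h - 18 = (h - 3)*(h^2 - 5*h + 6) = (h - 3)*(h - 2)*(h - 3)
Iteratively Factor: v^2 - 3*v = (v - 3)*(v)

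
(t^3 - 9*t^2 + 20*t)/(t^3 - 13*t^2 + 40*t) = (t - 4)/(t - 8)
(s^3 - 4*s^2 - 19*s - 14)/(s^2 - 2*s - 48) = (-s^3 + 4*s^2 + 19*s + 14)/(-s^2 + 2*s + 48)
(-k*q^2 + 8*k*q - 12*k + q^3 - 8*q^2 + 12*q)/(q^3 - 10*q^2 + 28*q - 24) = (-k + q)/(q - 2)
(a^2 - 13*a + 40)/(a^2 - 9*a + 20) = (a - 8)/(a - 4)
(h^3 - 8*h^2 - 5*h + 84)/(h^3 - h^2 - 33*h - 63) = (h - 4)/(h + 3)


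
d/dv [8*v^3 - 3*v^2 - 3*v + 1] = 24*v^2 - 6*v - 3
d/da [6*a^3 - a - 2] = 18*a^2 - 1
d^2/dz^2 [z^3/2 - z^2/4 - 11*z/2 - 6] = 3*z - 1/2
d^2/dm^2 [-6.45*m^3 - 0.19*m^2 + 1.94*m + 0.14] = -38.7*m - 0.38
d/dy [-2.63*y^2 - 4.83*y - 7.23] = -5.26*y - 4.83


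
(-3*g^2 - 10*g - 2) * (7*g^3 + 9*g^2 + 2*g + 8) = -21*g^5 - 97*g^4 - 110*g^3 - 62*g^2 - 84*g - 16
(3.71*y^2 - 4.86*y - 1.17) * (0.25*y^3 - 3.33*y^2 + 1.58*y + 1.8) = 0.9275*y^5 - 13.5693*y^4 + 21.7531*y^3 + 2.8953*y^2 - 10.5966*y - 2.106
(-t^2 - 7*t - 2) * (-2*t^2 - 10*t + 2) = 2*t^4 + 24*t^3 + 72*t^2 + 6*t - 4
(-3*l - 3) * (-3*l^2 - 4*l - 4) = 9*l^3 + 21*l^2 + 24*l + 12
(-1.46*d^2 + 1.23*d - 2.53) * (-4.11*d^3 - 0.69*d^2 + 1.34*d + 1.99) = 6.0006*d^5 - 4.0479*d^4 + 7.5932*d^3 + 0.4885*d^2 - 0.9425*d - 5.0347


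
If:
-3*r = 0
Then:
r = 0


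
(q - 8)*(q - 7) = q^2 - 15*q + 56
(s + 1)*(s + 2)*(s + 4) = s^3 + 7*s^2 + 14*s + 8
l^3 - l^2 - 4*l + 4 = (l - 2)*(l - 1)*(l + 2)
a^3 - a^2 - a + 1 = (a - 1)^2*(a + 1)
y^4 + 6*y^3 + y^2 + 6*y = y*(y + 6)*(y - I)*(y + I)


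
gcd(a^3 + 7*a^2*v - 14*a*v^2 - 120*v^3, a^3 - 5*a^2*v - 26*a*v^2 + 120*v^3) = -a^2 - a*v + 20*v^2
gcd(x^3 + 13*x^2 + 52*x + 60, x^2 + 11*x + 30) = x^2 + 11*x + 30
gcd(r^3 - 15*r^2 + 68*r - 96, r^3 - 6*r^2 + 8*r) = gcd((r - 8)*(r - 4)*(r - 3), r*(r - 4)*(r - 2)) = r - 4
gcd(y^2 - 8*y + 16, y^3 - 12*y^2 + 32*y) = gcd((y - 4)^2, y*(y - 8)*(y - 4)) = y - 4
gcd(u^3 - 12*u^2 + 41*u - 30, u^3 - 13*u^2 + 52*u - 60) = u^2 - 11*u + 30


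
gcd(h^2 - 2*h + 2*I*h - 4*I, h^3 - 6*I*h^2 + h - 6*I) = 1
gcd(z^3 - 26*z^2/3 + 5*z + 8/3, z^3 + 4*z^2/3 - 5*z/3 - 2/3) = z^2 - 2*z/3 - 1/3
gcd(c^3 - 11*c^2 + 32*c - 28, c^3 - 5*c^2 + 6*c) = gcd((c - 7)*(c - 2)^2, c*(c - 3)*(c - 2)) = c - 2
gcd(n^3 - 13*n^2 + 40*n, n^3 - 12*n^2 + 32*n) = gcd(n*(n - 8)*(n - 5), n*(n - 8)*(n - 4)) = n^2 - 8*n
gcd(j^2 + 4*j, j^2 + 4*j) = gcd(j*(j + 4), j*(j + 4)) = j^2 + 4*j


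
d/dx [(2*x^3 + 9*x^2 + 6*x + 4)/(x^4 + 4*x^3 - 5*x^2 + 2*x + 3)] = 2*(-x^6 - 9*x^5 - 32*x^4 - 28*x^3 + 9*x^2 + 47*x + 5)/(x^8 + 8*x^7 + 6*x^6 - 36*x^5 + 47*x^4 + 4*x^3 - 26*x^2 + 12*x + 9)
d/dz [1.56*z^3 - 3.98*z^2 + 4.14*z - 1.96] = 4.68*z^2 - 7.96*z + 4.14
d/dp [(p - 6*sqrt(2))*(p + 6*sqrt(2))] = 2*p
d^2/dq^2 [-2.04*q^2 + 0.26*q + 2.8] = -4.08000000000000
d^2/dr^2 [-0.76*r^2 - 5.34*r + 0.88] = -1.52000000000000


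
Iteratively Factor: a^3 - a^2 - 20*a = (a)*(a^2 - a - 20) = a*(a - 5)*(a + 4)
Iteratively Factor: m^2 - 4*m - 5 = (m - 5)*(m + 1)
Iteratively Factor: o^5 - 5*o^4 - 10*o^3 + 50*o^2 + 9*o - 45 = (o + 3)*(o^4 - 8*o^3 + 14*o^2 + 8*o - 15) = (o + 1)*(o + 3)*(o^3 - 9*o^2 + 23*o - 15) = (o - 1)*(o + 1)*(o + 3)*(o^2 - 8*o + 15) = (o - 3)*(o - 1)*(o + 1)*(o + 3)*(o - 5)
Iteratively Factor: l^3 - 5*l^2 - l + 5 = (l - 5)*(l^2 - 1) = (l - 5)*(l - 1)*(l + 1)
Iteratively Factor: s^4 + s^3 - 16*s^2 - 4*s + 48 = (s + 2)*(s^3 - s^2 - 14*s + 24) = (s - 2)*(s + 2)*(s^2 + s - 12) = (s - 2)*(s + 2)*(s + 4)*(s - 3)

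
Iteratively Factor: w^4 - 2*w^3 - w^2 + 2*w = (w + 1)*(w^3 - 3*w^2 + 2*w) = (w - 1)*(w + 1)*(w^2 - 2*w) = (w - 2)*(w - 1)*(w + 1)*(w)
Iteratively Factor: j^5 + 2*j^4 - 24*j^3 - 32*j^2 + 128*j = (j - 2)*(j^4 + 4*j^3 - 16*j^2 - 64*j) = (j - 4)*(j - 2)*(j^3 + 8*j^2 + 16*j) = (j - 4)*(j - 2)*(j + 4)*(j^2 + 4*j) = j*(j - 4)*(j - 2)*(j + 4)*(j + 4)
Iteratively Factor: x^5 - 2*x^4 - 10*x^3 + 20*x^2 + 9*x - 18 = (x + 3)*(x^4 - 5*x^3 + 5*x^2 + 5*x - 6) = (x + 1)*(x + 3)*(x^3 - 6*x^2 + 11*x - 6) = (x - 3)*(x + 1)*(x + 3)*(x^2 - 3*x + 2) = (x - 3)*(x - 2)*(x + 1)*(x + 3)*(x - 1)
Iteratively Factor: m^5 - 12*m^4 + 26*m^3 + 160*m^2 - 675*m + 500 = (m - 5)*(m^4 - 7*m^3 - 9*m^2 + 115*m - 100) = (m - 5)*(m + 4)*(m^3 - 11*m^2 + 35*m - 25) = (m - 5)*(m - 1)*(m + 4)*(m^2 - 10*m + 25) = (m - 5)^2*(m - 1)*(m + 4)*(m - 5)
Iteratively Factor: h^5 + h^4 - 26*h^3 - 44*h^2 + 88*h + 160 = (h + 4)*(h^4 - 3*h^3 - 14*h^2 + 12*h + 40) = (h + 2)*(h + 4)*(h^3 - 5*h^2 - 4*h + 20) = (h - 2)*(h + 2)*(h + 4)*(h^2 - 3*h - 10) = (h - 2)*(h + 2)^2*(h + 4)*(h - 5)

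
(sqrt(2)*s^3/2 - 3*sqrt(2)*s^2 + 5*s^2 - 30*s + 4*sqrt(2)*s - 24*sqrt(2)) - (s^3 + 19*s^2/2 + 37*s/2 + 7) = -s^3 + sqrt(2)*s^3/2 - 9*s^2/2 - 3*sqrt(2)*s^2 - 97*s/2 + 4*sqrt(2)*s - 24*sqrt(2) - 7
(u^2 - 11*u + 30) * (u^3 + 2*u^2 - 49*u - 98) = u^5 - 9*u^4 - 41*u^3 + 501*u^2 - 392*u - 2940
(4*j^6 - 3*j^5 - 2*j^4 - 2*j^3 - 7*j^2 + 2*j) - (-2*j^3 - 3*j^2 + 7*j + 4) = 4*j^6 - 3*j^5 - 2*j^4 - 4*j^2 - 5*j - 4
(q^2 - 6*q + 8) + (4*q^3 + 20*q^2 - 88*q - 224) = 4*q^3 + 21*q^2 - 94*q - 216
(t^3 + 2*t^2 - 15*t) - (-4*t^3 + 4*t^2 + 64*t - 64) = 5*t^3 - 2*t^2 - 79*t + 64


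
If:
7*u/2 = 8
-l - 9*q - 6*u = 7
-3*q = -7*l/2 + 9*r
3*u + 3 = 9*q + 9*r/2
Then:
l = 2278/77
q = -1291/231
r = 3088/231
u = 16/7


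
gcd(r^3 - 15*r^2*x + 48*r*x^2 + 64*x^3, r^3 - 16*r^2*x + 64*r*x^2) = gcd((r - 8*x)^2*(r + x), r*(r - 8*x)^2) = r^2 - 16*r*x + 64*x^2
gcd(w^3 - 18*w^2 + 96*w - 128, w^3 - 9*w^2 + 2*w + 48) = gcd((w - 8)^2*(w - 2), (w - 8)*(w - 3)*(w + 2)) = w - 8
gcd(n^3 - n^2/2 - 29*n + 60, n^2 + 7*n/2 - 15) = n^2 + 7*n/2 - 15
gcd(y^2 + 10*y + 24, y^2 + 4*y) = y + 4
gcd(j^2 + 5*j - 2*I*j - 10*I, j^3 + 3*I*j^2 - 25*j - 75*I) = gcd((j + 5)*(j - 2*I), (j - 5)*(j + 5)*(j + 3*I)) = j + 5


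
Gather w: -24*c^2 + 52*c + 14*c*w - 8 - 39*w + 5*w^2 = -24*c^2 + 52*c + 5*w^2 + w*(14*c - 39) - 8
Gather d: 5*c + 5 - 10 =5*c - 5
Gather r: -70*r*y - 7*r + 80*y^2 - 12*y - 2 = r*(-70*y - 7) + 80*y^2 - 12*y - 2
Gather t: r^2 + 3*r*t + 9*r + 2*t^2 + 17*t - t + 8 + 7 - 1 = r^2 + 9*r + 2*t^2 + t*(3*r + 16) + 14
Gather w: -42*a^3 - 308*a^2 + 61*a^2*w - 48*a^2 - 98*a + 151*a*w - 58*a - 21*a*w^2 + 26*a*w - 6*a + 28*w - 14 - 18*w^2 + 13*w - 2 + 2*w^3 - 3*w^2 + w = -42*a^3 - 356*a^2 - 162*a + 2*w^3 + w^2*(-21*a - 21) + w*(61*a^2 + 177*a + 42) - 16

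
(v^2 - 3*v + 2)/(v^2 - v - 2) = (v - 1)/(v + 1)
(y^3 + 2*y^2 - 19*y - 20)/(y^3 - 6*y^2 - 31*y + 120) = (y^2 - 3*y - 4)/(y^2 - 11*y + 24)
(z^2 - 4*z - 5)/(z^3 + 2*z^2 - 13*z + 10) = (z^2 - 4*z - 5)/(z^3 + 2*z^2 - 13*z + 10)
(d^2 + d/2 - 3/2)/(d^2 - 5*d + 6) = (2*d^2 + d - 3)/(2*(d^2 - 5*d + 6))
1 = 1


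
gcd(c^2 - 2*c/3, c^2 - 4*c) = c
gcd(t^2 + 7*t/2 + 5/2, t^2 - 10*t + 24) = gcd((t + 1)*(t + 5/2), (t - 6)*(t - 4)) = 1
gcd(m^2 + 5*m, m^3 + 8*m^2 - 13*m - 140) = m + 5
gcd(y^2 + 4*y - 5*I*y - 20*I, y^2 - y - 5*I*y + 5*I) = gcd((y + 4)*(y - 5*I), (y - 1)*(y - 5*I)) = y - 5*I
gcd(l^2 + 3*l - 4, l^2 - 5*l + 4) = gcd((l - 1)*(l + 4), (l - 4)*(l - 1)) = l - 1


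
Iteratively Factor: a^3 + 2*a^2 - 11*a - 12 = (a + 4)*(a^2 - 2*a - 3) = (a + 1)*(a + 4)*(a - 3)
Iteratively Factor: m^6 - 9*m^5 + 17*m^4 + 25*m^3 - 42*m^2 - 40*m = (m - 2)*(m^5 - 7*m^4 + 3*m^3 + 31*m^2 + 20*m) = m*(m - 2)*(m^4 - 7*m^3 + 3*m^2 + 31*m + 20) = m*(m - 2)*(m + 1)*(m^3 - 8*m^2 + 11*m + 20) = m*(m - 2)*(m + 1)^2*(m^2 - 9*m + 20) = m*(m - 5)*(m - 2)*(m + 1)^2*(m - 4)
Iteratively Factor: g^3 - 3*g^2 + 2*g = (g)*(g^2 - 3*g + 2) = g*(g - 1)*(g - 2)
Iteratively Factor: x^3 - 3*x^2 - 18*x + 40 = (x - 2)*(x^2 - x - 20) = (x - 2)*(x + 4)*(x - 5)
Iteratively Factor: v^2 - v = (v - 1)*(v)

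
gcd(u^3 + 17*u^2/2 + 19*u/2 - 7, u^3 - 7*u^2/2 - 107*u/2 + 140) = u + 7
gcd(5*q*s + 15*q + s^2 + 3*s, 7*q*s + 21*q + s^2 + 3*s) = s + 3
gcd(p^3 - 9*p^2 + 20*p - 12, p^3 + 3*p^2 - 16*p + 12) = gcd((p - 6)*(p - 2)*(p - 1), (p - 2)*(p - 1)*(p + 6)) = p^2 - 3*p + 2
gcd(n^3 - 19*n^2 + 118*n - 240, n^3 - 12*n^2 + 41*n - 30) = n^2 - 11*n + 30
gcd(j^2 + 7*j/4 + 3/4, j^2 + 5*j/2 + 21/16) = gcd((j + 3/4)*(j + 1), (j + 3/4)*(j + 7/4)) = j + 3/4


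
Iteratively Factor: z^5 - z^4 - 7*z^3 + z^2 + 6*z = (z)*(z^4 - z^3 - 7*z^2 + z + 6) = z*(z - 3)*(z^3 + 2*z^2 - z - 2) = z*(z - 3)*(z - 1)*(z^2 + 3*z + 2) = z*(z - 3)*(z - 1)*(z + 1)*(z + 2)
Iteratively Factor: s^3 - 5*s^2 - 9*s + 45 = (s - 5)*(s^2 - 9) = (s - 5)*(s - 3)*(s + 3)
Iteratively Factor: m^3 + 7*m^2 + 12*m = (m + 3)*(m^2 + 4*m) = m*(m + 3)*(m + 4)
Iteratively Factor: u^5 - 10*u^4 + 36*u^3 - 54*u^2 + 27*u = (u - 3)*(u^4 - 7*u^3 + 15*u^2 - 9*u) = u*(u - 3)*(u^3 - 7*u^2 + 15*u - 9) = u*(u - 3)^2*(u^2 - 4*u + 3) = u*(u - 3)^2*(u - 1)*(u - 3)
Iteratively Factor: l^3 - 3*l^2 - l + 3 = (l + 1)*(l^2 - 4*l + 3) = (l - 3)*(l + 1)*(l - 1)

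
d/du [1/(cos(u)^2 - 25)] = 2*sin(u)*cos(u)/(cos(u)^2 - 25)^2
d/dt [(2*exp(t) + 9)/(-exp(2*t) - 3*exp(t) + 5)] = (2*exp(2*t) + 18*exp(t) + 37)*exp(t)/(exp(4*t) + 6*exp(3*t) - exp(2*t) - 30*exp(t) + 25)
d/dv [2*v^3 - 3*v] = 6*v^2 - 3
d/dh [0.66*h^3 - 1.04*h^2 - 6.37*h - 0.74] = 1.98*h^2 - 2.08*h - 6.37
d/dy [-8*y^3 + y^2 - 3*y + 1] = -24*y^2 + 2*y - 3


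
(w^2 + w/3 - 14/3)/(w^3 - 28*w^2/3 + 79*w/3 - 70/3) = (3*w + 7)/(3*w^2 - 22*w + 35)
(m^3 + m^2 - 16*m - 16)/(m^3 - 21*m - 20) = (m - 4)/(m - 5)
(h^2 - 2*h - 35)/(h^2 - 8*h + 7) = (h + 5)/(h - 1)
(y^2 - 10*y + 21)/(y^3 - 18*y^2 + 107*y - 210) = (y - 3)/(y^2 - 11*y + 30)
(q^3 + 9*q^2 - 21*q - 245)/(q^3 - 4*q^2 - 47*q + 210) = (q + 7)/(q - 6)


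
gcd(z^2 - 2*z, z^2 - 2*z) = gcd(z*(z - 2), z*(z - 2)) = z^2 - 2*z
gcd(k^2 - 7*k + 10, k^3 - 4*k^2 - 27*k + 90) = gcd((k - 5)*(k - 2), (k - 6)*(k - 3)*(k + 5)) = 1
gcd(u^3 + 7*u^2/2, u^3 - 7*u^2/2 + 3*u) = u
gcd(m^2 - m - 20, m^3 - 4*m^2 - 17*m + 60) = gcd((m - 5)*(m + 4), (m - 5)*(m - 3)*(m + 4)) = m^2 - m - 20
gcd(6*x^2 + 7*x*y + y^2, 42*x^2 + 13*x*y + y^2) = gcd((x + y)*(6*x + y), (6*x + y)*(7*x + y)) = 6*x + y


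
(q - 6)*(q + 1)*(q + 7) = q^3 + 2*q^2 - 41*q - 42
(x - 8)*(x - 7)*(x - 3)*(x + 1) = x^4 - 17*x^3 + 83*x^2 - 67*x - 168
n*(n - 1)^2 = n^3 - 2*n^2 + n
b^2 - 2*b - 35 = (b - 7)*(b + 5)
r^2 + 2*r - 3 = (r - 1)*(r + 3)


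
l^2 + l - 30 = (l - 5)*(l + 6)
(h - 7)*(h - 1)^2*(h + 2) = h^4 - 7*h^3 - 3*h^2 + 23*h - 14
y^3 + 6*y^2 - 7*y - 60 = (y - 3)*(y + 4)*(y + 5)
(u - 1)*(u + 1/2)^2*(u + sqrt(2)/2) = u^4 + sqrt(2)*u^3/2 - 3*u^2/4 - 3*sqrt(2)*u/8 - u/4 - sqrt(2)/8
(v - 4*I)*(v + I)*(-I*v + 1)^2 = -v^4 + I*v^3 - 9*v^2 - 11*I*v + 4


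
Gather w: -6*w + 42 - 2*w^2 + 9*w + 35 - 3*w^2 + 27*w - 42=-5*w^2 + 30*w + 35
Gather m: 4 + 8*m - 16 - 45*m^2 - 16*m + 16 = -45*m^2 - 8*m + 4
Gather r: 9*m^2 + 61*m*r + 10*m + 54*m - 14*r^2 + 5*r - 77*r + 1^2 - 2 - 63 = 9*m^2 + 64*m - 14*r^2 + r*(61*m - 72) - 64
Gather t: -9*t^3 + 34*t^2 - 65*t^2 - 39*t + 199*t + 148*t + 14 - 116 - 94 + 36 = -9*t^3 - 31*t^2 + 308*t - 160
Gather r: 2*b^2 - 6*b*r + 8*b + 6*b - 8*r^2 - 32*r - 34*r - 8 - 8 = 2*b^2 + 14*b - 8*r^2 + r*(-6*b - 66) - 16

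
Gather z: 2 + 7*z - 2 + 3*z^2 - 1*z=3*z^2 + 6*z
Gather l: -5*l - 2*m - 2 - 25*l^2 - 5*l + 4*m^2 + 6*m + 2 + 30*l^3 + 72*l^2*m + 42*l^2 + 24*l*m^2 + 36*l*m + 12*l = 30*l^3 + l^2*(72*m + 17) + l*(24*m^2 + 36*m + 2) + 4*m^2 + 4*m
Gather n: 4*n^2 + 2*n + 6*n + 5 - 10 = 4*n^2 + 8*n - 5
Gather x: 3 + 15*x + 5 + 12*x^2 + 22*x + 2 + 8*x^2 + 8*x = 20*x^2 + 45*x + 10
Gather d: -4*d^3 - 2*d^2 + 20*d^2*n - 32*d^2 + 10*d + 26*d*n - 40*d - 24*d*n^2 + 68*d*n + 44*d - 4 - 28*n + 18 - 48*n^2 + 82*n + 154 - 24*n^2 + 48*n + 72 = -4*d^3 + d^2*(20*n - 34) + d*(-24*n^2 + 94*n + 14) - 72*n^2 + 102*n + 240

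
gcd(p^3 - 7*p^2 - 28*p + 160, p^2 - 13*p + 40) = p - 8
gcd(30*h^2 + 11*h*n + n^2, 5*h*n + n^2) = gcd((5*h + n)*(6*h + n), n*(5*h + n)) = 5*h + n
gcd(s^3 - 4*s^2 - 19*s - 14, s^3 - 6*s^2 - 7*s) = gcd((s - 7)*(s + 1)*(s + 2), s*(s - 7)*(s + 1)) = s^2 - 6*s - 7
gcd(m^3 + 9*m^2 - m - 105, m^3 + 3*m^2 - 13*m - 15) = m^2 + 2*m - 15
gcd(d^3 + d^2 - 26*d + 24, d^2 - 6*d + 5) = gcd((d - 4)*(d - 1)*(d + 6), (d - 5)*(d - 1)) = d - 1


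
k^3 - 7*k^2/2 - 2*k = k*(k - 4)*(k + 1/2)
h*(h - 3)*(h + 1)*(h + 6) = h^4 + 4*h^3 - 15*h^2 - 18*h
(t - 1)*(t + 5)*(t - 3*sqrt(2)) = t^3 - 3*sqrt(2)*t^2 + 4*t^2 - 12*sqrt(2)*t - 5*t + 15*sqrt(2)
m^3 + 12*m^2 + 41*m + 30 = (m + 1)*(m + 5)*(m + 6)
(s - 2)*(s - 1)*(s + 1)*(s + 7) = s^4 + 5*s^3 - 15*s^2 - 5*s + 14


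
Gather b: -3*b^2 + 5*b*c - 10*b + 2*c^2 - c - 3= -3*b^2 + b*(5*c - 10) + 2*c^2 - c - 3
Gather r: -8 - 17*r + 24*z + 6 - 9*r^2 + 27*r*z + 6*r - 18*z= -9*r^2 + r*(27*z - 11) + 6*z - 2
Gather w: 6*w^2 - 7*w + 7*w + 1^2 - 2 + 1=6*w^2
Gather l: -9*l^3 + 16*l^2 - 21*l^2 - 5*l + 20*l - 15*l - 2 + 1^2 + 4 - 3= -9*l^3 - 5*l^2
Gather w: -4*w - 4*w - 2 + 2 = -8*w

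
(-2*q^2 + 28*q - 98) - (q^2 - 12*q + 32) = -3*q^2 + 40*q - 130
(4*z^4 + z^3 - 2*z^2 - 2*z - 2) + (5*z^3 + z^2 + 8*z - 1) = 4*z^4 + 6*z^3 - z^2 + 6*z - 3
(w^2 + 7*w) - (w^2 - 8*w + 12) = 15*w - 12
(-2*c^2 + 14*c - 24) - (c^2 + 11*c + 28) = -3*c^2 + 3*c - 52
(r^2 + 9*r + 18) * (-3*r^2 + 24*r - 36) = -3*r^4 - 3*r^3 + 126*r^2 + 108*r - 648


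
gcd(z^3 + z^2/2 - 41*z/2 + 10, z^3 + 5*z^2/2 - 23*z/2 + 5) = z^2 + 9*z/2 - 5/2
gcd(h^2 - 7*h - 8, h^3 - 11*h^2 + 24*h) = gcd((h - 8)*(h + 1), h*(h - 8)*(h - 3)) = h - 8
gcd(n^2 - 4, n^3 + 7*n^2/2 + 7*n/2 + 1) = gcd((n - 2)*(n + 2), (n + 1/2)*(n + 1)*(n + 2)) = n + 2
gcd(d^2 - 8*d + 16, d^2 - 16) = d - 4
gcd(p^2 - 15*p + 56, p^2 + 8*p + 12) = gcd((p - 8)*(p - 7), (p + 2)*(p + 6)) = 1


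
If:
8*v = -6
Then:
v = -3/4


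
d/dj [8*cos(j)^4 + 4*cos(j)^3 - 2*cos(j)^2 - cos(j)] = (-32*cos(j)^3 - 12*cos(j)^2 + 4*cos(j) + 1)*sin(j)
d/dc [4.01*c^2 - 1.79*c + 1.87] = 8.02*c - 1.79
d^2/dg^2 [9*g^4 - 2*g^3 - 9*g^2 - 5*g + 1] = 108*g^2 - 12*g - 18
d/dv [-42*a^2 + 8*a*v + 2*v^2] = 8*a + 4*v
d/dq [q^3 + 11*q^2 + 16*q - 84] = 3*q^2 + 22*q + 16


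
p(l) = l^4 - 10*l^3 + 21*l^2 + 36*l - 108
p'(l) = 4*l^3 - 30*l^2 + 42*l + 36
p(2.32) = -7.35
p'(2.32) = 21.92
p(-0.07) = -110.41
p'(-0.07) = 32.91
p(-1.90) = -18.97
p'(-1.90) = -179.54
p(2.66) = -1.80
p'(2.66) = 10.74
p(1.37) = -41.46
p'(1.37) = 47.52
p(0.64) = -78.81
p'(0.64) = 51.64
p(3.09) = -0.12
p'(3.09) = -2.65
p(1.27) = -46.29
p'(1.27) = 49.15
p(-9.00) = 15120.00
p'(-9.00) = -5688.00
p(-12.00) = 40500.00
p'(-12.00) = -11700.00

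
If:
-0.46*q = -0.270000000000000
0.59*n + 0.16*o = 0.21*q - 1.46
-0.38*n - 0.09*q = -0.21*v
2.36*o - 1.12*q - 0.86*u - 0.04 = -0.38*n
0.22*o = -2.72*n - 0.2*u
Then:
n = -246.51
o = 900.65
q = 0.59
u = 2361.81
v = -445.81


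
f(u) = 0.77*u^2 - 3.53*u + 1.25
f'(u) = 1.54*u - 3.53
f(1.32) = -2.07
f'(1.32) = -1.50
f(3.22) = -2.13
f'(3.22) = 1.43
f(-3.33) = 21.54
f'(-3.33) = -8.66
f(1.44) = -2.24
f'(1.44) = -1.31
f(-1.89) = 10.67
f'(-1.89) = -6.44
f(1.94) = -2.70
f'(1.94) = -0.54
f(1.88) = -2.66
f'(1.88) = -0.63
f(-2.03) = 11.59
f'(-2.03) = -6.66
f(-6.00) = 50.15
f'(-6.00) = -12.77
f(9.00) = 31.85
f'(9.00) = 10.33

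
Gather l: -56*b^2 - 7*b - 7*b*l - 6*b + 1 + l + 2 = -56*b^2 - 13*b + l*(1 - 7*b) + 3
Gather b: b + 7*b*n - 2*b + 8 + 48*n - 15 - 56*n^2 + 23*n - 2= b*(7*n - 1) - 56*n^2 + 71*n - 9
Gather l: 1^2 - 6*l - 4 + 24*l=18*l - 3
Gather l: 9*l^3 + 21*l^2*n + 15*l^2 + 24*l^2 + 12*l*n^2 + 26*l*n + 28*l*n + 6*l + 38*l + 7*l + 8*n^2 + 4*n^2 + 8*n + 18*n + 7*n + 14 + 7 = 9*l^3 + l^2*(21*n + 39) + l*(12*n^2 + 54*n + 51) + 12*n^2 + 33*n + 21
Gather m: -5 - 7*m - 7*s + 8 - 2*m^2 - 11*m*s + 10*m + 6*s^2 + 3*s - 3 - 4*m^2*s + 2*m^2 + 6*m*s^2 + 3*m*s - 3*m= -4*m^2*s + m*(6*s^2 - 8*s) + 6*s^2 - 4*s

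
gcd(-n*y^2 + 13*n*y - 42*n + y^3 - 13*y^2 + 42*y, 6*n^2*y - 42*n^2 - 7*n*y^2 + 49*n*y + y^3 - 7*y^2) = -n*y + 7*n + y^2 - 7*y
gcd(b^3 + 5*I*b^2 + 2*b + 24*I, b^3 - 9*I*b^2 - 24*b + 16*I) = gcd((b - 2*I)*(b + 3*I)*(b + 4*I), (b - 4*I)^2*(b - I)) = 1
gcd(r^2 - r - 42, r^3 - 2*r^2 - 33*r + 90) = r + 6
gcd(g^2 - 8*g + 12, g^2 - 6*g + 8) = g - 2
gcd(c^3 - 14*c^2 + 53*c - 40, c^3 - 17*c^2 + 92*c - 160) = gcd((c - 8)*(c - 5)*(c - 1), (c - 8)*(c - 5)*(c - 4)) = c^2 - 13*c + 40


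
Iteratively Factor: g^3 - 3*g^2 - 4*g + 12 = (g - 3)*(g^2 - 4) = (g - 3)*(g - 2)*(g + 2)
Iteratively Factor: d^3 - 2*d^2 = (d)*(d^2 - 2*d) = d*(d - 2)*(d)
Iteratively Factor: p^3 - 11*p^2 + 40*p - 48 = (p - 4)*(p^2 - 7*p + 12) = (p - 4)*(p - 3)*(p - 4)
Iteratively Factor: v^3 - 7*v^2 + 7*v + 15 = (v + 1)*(v^2 - 8*v + 15) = (v - 3)*(v + 1)*(v - 5)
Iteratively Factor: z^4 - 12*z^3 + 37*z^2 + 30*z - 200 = (z - 4)*(z^3 - 8*z^2 + 5*z + 50) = (z - 5)*(z - 4)*(z^2 - 3*z - 10) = (z - 5)^2*(z - 4)*(z + 2)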